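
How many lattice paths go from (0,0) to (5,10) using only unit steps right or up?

Each path has 5 right steps and 10 up steps in some order (15 steps total).
Choose which 10 of the 15 steps are up: C(15,10).

Final answer: C(15,10) = 3003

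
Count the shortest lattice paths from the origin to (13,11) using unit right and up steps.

Each path has 13 right steps and 11 up steps in some order (24 steps total).
Choose which 11 of the 24 steps are up: C(24,11).

Final answer: C(24,11) = 2496144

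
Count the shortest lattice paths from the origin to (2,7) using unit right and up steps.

Each path has 2 right steps and 7 up steps in some order (9 steps total).
Choose which 7 of the 9 steps are up: C(9,7).

Final answer: C(9,7) = 36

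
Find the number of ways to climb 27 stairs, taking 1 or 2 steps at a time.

Condition on the final move: it is a 1-step (f(n-1) ways to get there) or a 2-step (f(n-2) ways), so f(n) = f(n-1) + f(n-2), with f(1)=1, f(2)=2.
Building up term by term: f(1)=1, f(2)=2, f(3)=3, f(4)=5, f(5)=8, f(6)=13, f(7)=21, f(8)=34, f(9)=55, f(10)=89, f(11)=144, f(12)=233, f(13)=377, f(14)=610, f(15)=987, f(16)=1597, f(17)=2584, f(18)=4181, f(19)=6765, f(20)=10946, f(21)=17711, f(22)=28657, f(23)=46368, f(24)=75025, f(25)=121393, f(26)=196418, f(27)=317811.

Final answer: 317811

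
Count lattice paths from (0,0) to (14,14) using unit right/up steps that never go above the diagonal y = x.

Total monotonic paths to (14,14): C(28,14) = 40116600.
Paths that cross above y=x (reflection bijection): C(28,15) = 37442160.
Valid Dyck paths: 40116600 - 37442160.
(This is the Catalan number C_{14}.)

Final answer: C_{14} = 2674440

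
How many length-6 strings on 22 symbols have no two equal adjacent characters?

First character: 22 choices. Each subsequent: 21 choices (must differ from the previous one).
Total: 22 x 21^5.

Final answer: 22 x 21^{5} = 89850222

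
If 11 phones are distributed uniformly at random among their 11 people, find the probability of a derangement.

Use the recurrence D(n) = (n-1)(D(n-1) + D(n-2)) with D(0)=1, D(1)=0.
Building up: D(2)=1, D(3)=2, D(4)=9, D(5)=44, D(6)=265, D(7)=1854, D(8)=14833, D(9)=133496, D(10)=1334961, D(11)=14684570.
Total arrangements: 11! = 39916800.
Probability = D(11)/11! = 1468457/3991680.

Final answer: D(11)/11! = 14684570/39916800 = 0.367879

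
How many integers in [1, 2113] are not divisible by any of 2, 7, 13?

|div by 2|=1056, |div by 7|=301, |div by 13|=162.
|div by 2&7|=150, |div by 2&13|=81, |div by 7&13|=23, |div by all|=11.
By inclusion-exclusion, divisible by at least one: 1056+301+162-150-81-23+11 = 1276.
Not divisible by any: 2113 - 1276.

Final answer: 837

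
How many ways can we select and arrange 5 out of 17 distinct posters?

P(17,5) = 17!/(17-5)! = 17!/12!.

Final answer: P(17,5) = 742560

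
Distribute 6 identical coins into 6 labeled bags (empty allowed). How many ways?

Stars and bars: C(n+k-1, k-1) = C(11,5).

Final answer: C(11,5) = 462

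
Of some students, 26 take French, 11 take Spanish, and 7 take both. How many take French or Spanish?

|A union B| = |A| + |B| - |A intersect B| = 26 + 11 - 7.

Final answer: 30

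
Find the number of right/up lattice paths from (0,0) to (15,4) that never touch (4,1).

Total paths to (15,4): C(19,4) = 3876.
Paths through (4,1): C(5,1) x C(14,3) = 1820.
Avoiding (4,1): 3876 - 1820.

Final answer: 2056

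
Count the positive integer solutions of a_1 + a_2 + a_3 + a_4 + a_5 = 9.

Substitute a'_i = a_i - 1 (so a'_i >= 0). Then sum a'_i = 9 - 5 = 4.
Stars and bars: C(4+5-1, 5-1) = C(8,4).

Final answer: C(8,4) = 70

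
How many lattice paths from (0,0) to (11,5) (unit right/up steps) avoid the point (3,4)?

Total paths to (11,5): C(16,5) = 4368.
Paths through (3,4): C(7,4) x C(9,1) = 315.
Avoiding (3,4): 4368 - 315.

Final answer: 4053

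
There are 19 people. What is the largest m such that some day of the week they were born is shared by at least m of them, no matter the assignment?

There are 7 possible values for day of the week they were born. With 19 people and 7 categories, by pigeonhole: ceiling(19/7).

Final answer: 3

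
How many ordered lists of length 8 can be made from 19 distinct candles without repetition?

P(19,8) = 19!/(19-8)! = 19!/11!.

Final answer: P(19,8) = 3047466240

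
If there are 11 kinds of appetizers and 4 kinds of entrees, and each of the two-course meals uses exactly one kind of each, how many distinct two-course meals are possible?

By the multiplication principle: 11 x 4.

Final answer: 44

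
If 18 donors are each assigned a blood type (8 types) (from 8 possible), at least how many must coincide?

There are 8 possible values for blood type (8 types). With 18 donors and 8 categories, by pigeonhole: ceiling(18/8).

Final answer: 3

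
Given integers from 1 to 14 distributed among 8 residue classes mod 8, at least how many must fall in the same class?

By pigeonhole with 14 objects and 8 categories: ceiling(14/8).

Final answer: 2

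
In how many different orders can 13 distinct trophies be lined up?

The number of ways to arrange 13 distinct objects is 13!.

Final answer: 13! = 6227020800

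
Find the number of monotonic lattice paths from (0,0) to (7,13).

Each path has 7 right steps and 13 up steps in some order (20 steps total).
Choose which 13 of the 20 steps are up: C(20,13).

Final answer: C(20,13) = 77520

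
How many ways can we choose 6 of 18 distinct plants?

C(18,6) = 18!/(6! x 12!).

Final answer: \binom{18}{6} = 18564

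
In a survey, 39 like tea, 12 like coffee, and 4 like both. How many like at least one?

|A union B| = |A| + |B| - |A intersect B| = 39 + 12 - 4.

Final answer: 47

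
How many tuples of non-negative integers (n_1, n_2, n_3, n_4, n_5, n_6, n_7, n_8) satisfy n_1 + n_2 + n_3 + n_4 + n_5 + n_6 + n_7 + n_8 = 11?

Stars and bars with 11 stars and 7 bars:
C(11+8-1, 8-1) = C(18,7).

Final answer: C(18,7) = 31824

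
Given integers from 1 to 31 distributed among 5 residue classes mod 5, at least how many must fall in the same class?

By pigeonhole with 31 objects and 5 categories: ceiling(31/5).

Final answer: 7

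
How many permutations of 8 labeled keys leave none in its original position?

D(n) = (n-1)(D(n-1) + D(n-2)), D(0)=1, D(1)=0.
D(2) = 1 x (0 + 1) = 1
D(3) = 2 x (1 + 0) = 2
D(4) = 3 x (2 + 1) = 9
D(5) = 4 x (9 + 2) = 44
D(6) = 5 x (44 + 9) = 265
D(7) = 6 x (265 + 44) = 1854
D(8) = 7 x (D(7) + D(6)) = 7 x (1854 + 265)

Final answer: D(8) = 14833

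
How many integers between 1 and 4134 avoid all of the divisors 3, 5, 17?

|div by 3|=1378, |div by 5|=826, |div by 17|=243.
|div by 3&5|=275, |div by 3&17|=81, |div by 5&17|=48, |div by all|=16.
By inclusion-exclusion, divisible by at least one: 1378+826+243-275-81-48+16 = 2059.
Not divisible by any: 4134 - 2059.

Final answer: 2075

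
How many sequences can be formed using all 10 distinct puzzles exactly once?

The number of ways to arrange 10 distinct objects is 10!.

Final answer: 10! = 3628800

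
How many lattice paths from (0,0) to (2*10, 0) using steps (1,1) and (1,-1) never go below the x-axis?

Total monotonic paths to (10,10): C(20,10) = 184756.
Reflecting each bad path at its first crossing gives a bijection with paths to (9,11): C(20,11) = 167960.
Valid Dyck paths: 184756 - 167960.
(These counts are the Catalan numbers.)

Final answer: C_{10} = 16796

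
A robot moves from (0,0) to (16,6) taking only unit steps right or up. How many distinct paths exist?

Each path has 16 right steps and 6 up steps in some order (22 steps total).
Choose which 6 of the 22 steps are up: C(22,6).

Final answer: C(22,6) = 74613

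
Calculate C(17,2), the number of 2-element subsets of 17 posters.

C(17,2) = 17!/(2! x (17-2)!).

Final answer: C(17,2) = 136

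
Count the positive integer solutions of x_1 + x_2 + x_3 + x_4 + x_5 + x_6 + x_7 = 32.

Substitute x'_i = x_i - 1 (so x'_i >= 0). Then sum x'_i = 32 - 7 = 25.
Stars and bars: C(25+7-1, 7-1) = C(31,6).

Final answer: C(31,6) = 736281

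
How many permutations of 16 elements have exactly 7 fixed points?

Choose which 7 elements are fixed: C(16,7) = 11440.
Derange the remaining 9 using D(j) = (j-1)(D(j-1) + D(j-2)), D(0)=1, D(1)=0: D(2)=1, D(3)=2, D(4)=9, D(5)=44, D(6)=265, D(7)=1854, D(8)=14833, D(9)=133496.
Total: 11440 x 133496.

Final answer: C(16,7) D(9) = 1527194240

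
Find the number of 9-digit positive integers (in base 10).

The leading digit cannot be 0 (9 options); the other 8 digits can be anything (10 options each).
Total: 9 x 10^8.

Final answer: 900000000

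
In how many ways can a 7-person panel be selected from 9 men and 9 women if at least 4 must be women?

Sum over valid woman counts:
C(9,4)C(9,3) = 10584
C(9,5)C(9,2) = 4536
C(9,6)C(9,1) = 756
C(9,7)C(9,0) = 36
Total: 10584 + 4536 + 756 + 36.

Final answer: 15912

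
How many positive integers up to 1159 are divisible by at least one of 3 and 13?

Multiples of 3: 386. Multiples of 13: 89. Of both (lcm=39): 29.
By inclusion-exclusion: 386 + 89 - 29.

Final answer: 446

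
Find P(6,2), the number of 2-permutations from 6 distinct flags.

P(6,2) = 6!/(6-2)! = 6!/4!.

Final answer: P(6,2) = 30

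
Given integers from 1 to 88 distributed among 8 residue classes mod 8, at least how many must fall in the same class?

By pigeonhole with 88 objects and 8 categories: ceiling(88/8).

Final answer: 11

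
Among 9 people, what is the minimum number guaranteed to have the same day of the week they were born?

There are 7 possible values for day of the week they were born. With 9 people and 7 categories, by pigeonhole: ceiling(9/7).

Final answer: 2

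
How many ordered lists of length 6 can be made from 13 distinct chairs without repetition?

P(13,6) = 13!/(13-6)! = 13!/7!.

Final answer: P(13,6) = 1235520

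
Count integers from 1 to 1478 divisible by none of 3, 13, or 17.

|div by 3|=492, |div by 13|=113, |div by 17|=86.
|div by 3&13|=37, |div by 3&17|=28, |div by 13&17|=6, |div by all|=2.
By inclusion-exclusion, divisible by at least one: 492+113+86-37-28-6+2 = 622.
Not divisible by any: 1478 - 622.

Final answer: 856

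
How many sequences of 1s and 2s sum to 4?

Let f(n) be the number of climbs. Removing the last move (1 or 2 steps) gives f(n) = f(n-1) + f(n-2); base cases f(1)=1, f(2)=2.
Building up term by term: f(1)=1, f(2)=2, f(3)=3, f(4)=5.

Final answer: 5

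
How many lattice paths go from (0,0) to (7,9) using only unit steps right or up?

Each path has 7 right steps and 9 up steps in some order (16 steps total).
Choose which 9 of the 16 steps are up: C(16,9).

Final answer: C(16,9) = 11440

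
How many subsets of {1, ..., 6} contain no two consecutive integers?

Let a(n) count such subsets of {1, ..., n}. Either n is excluded (a(n-1) ways) or n is included, forcing n-1 out (a(n-2) ways), so a(n) = a(n-1) + a(n-2) with a(1)=2, a(2)=3.
Building up term by term: a(1)=2, a(2)=3, a(3)=5, a(4)=8, a(5)=13, a(6)=21.

Final answer: 21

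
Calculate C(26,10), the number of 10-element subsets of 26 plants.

C(26,10) = 26!/(10! x 16!).

Final answer: \binom{26}{10} = 5311735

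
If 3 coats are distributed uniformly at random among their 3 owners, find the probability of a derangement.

D(n) = (n-1)(D(n-1) + D(n-2)), D(0)=1, D(1)=0.
Building up: D(2)=1, D(3)=2.
Total arrangements: 3! = 6.
Probability = D(3)/3! = 1/3.

Final answer: D(3)/3! = 2/6 = 0.333333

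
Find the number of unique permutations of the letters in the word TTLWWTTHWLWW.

Letters (H:1, L:2, T:4, W:5). Total letters: 12.
Permutations = 12!/(5! x 4! x 2!).

Final answer: 83160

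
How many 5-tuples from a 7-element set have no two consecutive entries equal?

First character: 7 choices. Each subsequent: 6 choices (must differ from the previous one).
Total: 7 x 6^4.

Final answer: 7 x 6^{4} = 9072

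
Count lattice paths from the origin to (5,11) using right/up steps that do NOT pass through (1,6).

Total paths to (5,11): C(16,11) = 4368.
Paths through (1,6): C(7,6) x C(9,5) = 882.
Avoiding (1,6): 4368 - 882.

Final answer: 3486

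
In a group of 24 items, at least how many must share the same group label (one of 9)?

There are 9 possible values for group label (one of 9). With 24 items and 9 categories, by pigeonhole: ceiling(24/9).

Final answer: 3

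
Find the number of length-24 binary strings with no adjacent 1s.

Classify by the final bit: ...0 gives a(n-1) strings, ...01 gives a(n-2) strings. Thus a(n) = a(n-1) + a(n-2) with a(1)=2, a(2)=3.
Computing successive values: a(1)=2, a(2)=3, a(3)=5, a(4)=8, a(5)=13, a(6)=21, a(7)=34, a(8)=55, a(9)=89, a(10)=144, a(11)=233, a(12)=377, a(13)=610, a(14)=987, a(15)=1597, a(16)=2584, a(17)=4181, a(18)=6765, a(19)=10946, a(20)=17711, a(21)=28657, a(22)=46368, a(23)=75025, a(24)=121393.

Final answer: 121393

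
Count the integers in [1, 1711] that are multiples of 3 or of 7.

Multiples of 3: 570. Multiples of 7: 244. Of both (lcm=21): 81.
By inclusion-exclusion: 570 + 244 - 81.

Final answer: 733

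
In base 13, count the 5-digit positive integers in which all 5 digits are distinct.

First digit: 12 (nonzero). Second: 12 (not first). Third: 11, etc.
Total: 12 x 12 x 11 x 10 x 9.

Final answer: 142560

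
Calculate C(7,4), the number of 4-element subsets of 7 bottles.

C(7,4) = 7!/(4! x (7-4)!).

Final answer: C(7,4) = 35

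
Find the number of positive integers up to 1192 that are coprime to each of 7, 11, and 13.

|div by 7|=170, |div by 11|=108, |div by 13|=91.
|div by 7&11|=15, |div by 7&13|=13, |div by 11&13|=8, |div by all|=1.
By inclusion-exclusion, divisible by at least one: 170+108+91-15-13-8+1 = 334.
Not divisible by any: 1192 - 334.

Final answer: 858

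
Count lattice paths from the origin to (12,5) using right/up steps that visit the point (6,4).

Paths (0,0)->(6,4): C(10,4) = 210.
Paths (6,4)->(12,5): C(7,1) = 7.
By multiplication principle: 210 x 7.

Final answer: 1470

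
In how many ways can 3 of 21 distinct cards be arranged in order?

P(21,3) = 21!/(21-3)! = 21!/18!.

Final answer: P(21,3) = 7980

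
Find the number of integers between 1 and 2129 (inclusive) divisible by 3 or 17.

Multiples of 3: 709. Multiples of 17: 125. Of both (lcm=51): 41.
By inclusion-exclusion: 709 + 125 - 41.

Final answer: 793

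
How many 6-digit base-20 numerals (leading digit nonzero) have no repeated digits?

First digit: 19 (nonzero). Second: 19 (not first). Third: 18, etc.
Total: 19 x 19 x 18 x 17 x 16 x 15.

Final answer: 26511840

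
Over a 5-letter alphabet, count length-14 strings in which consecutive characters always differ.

Let g(n) count such strings. g(1) = 5, and each valid string of length n-1 extends in 4 ways (any symbol but the last), so g(n) = 4 g(n-1).
Total: g(14) = 5 x 4^13.

Final answer: 5 x 4^{13} = 335544320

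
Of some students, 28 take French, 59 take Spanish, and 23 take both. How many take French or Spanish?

|A union B| = |A| + |B| - |A intersect B| = 28 + 59 - 23.

Final answer: 64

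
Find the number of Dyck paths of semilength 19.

Total monotonic paths to (19,19): C(38,19) = 35345263800.
Reflecting each bad path at its first crossing gives a bijection with paths to (18,20): C(38,20) = 33578000610.
Valid Dyck paths: 35345263800 - 33578000610.
(This is the Catalan number C_{19}.)

Final answer: C_{19} = 1767263190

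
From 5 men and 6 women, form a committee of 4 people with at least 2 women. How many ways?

Sum over valid woman counts:
C(6,2)C(5,2) = 150
C(6,3)C(5,1) = 100
C(6,4)C(5,0) = 15
Total: 150 + 100 + 15.

Final answer: 265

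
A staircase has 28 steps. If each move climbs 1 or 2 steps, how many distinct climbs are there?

Condition on the final move: it is a 1-step (f(n-1) ways to get there) or a 2-step (f(n-2) ways), so f(n) = f(n-1) + f(n-2), with f(1)=1, f(2)=2.
Iterating the recurrence: f(1)=1, f(2)=2, f(3)=3, f(4)=5, f(5)=8, f(6)=13, f(7)=21, f(8)=34, f(9)=55, f(10)=89, f(11)=144, f(12)=233, f(13)=377, f(14)=610, f(15)=987, f(16)=1597, f(17)=2584, f(18)=4181, f(19)=6765, f(20)=10946, f(21)=17711, f(22)=28657, f(23)=46368, f(24)=75025, f(25)=121393, f(26)=196418, f(27)=317811, f(28)=514229.

Final answer: 514229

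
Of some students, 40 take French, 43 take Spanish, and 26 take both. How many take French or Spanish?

|A union B| = |A| + |B| - |A intersect B| = 40 + 43 - 26.

Final answer: 57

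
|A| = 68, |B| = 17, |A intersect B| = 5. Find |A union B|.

|A union B| = |A| + |B| - |A intersect B| = 68 + 17 - 5.

Final answer: 80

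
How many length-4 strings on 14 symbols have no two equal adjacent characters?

Let g(n) count such strings. g(1) = 14, and each valid string of length n-1 extends in 13 ways (any symbol but the last), so g(n) = 13 g(n-1).
Total: g(4) = 14 x 13^3.

Final answer: 14 x 13^{3} = 30758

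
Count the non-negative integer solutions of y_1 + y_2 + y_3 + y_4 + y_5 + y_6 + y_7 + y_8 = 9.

Stars and bars with 9 stars and 7 bars:
C(9+8-1, 8-1) = C(16,7).

Final answer: C(16,7) = 11440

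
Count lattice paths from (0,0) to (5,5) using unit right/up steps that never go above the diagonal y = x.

Total monotonic paths to (5,5): C(10,5) = 252.
Reflecting each bad path at its first crossing gives a bijection with paths to (4,6): C(10,6) = 210.
Valid Dyck paths: 252 - 210.
(This is the Catalan number C_{5}.)

Final answer: C_{5} = 42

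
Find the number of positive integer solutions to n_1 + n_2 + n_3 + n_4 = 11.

Substitute n'_i = n_i - 1 (so n'_i >= 0). Then sum n'_i = 11 - 4 = 7.
Stars and bars: C(7+4-1, 4-1) = C(10,3).

Final answer: C(10,3) = 120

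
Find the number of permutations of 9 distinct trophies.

The number of ways to arrange 9 distinct objects is 9!.

Final answer: 9! = 362880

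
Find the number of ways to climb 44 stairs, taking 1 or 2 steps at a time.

Let f(n) be the number of climbs. Removing the last move (1 or 2 steps) gives f(n) = f(n-1) + f(n-2); base cases f(1)=1, f(2)=2.
Computing successive values: f(1)=1, f(2)=2, f(3)=3, f(4)=5, f(5)=8, f(6)=13, f(7)=21, f(8)=34, f(9)=55, f(10)=89, f(11)=144, f(12)=233, f(13)=377, f(14)=610, f(15)=987, f(16)=1597, f(17)=2584, f(18)=4181, f(19)=6765, f(20)=10946, f(21)=17711, f(22)=28657, f(23)=46368, f(24)=75025, f(25)=121393, f(26)=196418, f(27)=317811, f(28)=514229, f(29)=832040, f(30)=1346269, f(31)=2178309, f(32)=3524578, f(33)=5702887, f(34)=9227465, f(35)=14930352, f(36)=24157817, f(37)=39088169, f(38)=63245986, f(39)=102334155, f(40)=165580141, f(41)=267914296, f(42)=433494437, f(43)=701408733, f(44)=1134903170.

Final answer: 1134903170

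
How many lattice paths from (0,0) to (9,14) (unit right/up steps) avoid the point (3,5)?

Total paths to (9,14): C(23,14) = 817190.
Paths through (3,5): C(8,5) x C(15,9) = 280280.
Avoiding (3,5): 817190 - 280280.

Final answer: 536910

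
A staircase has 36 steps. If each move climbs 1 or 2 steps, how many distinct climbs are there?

Let f(n) be the number of climbs. Removing the last move (1 or 2 steps) gives f(n) = f(n-1) + f(n-2); base cases f(1)=1, f(2)=2.
Building up term by term: f(1)=1, f(2)=2, f(3)=3, f(4)=5, f(5)=8, f(6)=13, f(7)=21, f(8)=34, f(9)=55, f(10)=89, f(11)=144, f(12)=233, f(13)=377, f(14)=610, f(15)=987, f(16)=1597, f(17)=2584, f(18)=4181, f(19)=6765, f(20)=10946, f(21)=17711, f(22)=28657, f(23)=46368, f(24)=75025, f(25)=121393, f(26)=196418, f(27)=317811, f(28)=514229, f(29)=832040, f(30)=1346269, f(31)=2178309, f(32)=3524578, f(33)=5702887, f(34)=9227465, f(35)=14930352, f(36)=24157817.

Final answer: 24157817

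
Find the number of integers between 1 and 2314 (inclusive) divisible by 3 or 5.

Multiples of 3: 771. Multiples of 5: 462. Of both (lcm=15): 154.
By inclusion-exclusion: 771 + 462 - 154.

Final answer: 1079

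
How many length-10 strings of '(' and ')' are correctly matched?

The structures are counted by the Catalan number C_n. Here n = 5 (pairs).
C_n = C(2n,n)/(n+1), so C_{5} = C(10,5)/6 = 252/6.

Final answer: C_{5} = 42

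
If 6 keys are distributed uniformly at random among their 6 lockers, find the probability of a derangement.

Use the recurrence D(n) = (n-1)(D(n-1) + D(n-2)) with D(0)=1, D(1)=0.
Building up: D(2)=1, D(3)=2, D(4)=9, D(5)=44, D(6)=265.
Total arrangements: 6! = 720.
Probability = D(6)/6! = 53/144.

Final answer: D(6)/6! = 265/720 = 0.368056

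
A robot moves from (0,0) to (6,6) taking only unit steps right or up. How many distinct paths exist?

Each path has 6 right steps and 6 up steps in some order (12 steps total).
Choose which 6 of the 12 steps are up: C(12,6).

Final answer: C(12,6) = 924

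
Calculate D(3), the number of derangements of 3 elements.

Derangements satisfy D(n) = (n-1)(D(n-1) + D(n-2)), starting from D(0)=1, D(1)=0.
D(2) = 1 x (0 + 1) = 1
D(3) = 2 x (D(2) + D(1)) = 2 x (1 + 0)

Final answer: D(3) = 2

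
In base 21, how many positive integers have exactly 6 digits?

Leading digit: 20 options (nonzero). Other 5 digit(s): 21 options each.
Total: 20 x 21^5.

Final answer: 81682020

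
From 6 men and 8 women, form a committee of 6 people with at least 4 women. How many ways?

Sum over valid woman counts:
C(8,4)C(6,2) = 1050
C(8,5)C(6,1) = 336
C(8,6)C(6,0) = 28
Total: 1050 + 336 + 28.

Final answer: 1414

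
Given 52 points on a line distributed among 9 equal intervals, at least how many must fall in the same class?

By pigeonhole with 52 objects and 9 categories: ceiling(52/9).

Final answer: 6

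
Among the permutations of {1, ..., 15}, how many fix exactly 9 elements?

Choose which 9 elements are fixed: C(15,9) = 5005.
Derange the remaining 6 using D(j) = (j-1)(D(j-1) + D(j-2)), D(0)=1, D(1)=0: D(2)=1, D(3)=2, D(4)=9, D(5)=44, D(6)=265.
Total: 5005 x 265.

Final answer: C(15,9) D(6) = 1326325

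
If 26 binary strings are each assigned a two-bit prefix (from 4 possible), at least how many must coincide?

There are 4 possible values for two-bit prefix. With 26 binary strings and 4 categories, by pigeonhole: ceiling(26/4).

Final answer: 7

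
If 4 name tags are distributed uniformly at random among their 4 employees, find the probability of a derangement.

D(n) = (n-1)(D(n-1) + D(n-2)), D(0)=1, D(1)=0.
Building up: D(2)=1, D(3)=2, D(4)=9.
Total arrangements: 4! = 24.
Probability = D(4)/4! = 3/8.

Final answer: D(4)/4! = 9/24 = 0.375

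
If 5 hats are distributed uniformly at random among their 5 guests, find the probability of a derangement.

Derangements satisfy D(n) = (n-1)(D(n-1) + D(n-2)), starting from D(0)=1, D(1)=0.
Building up: D(2)=1, D(3)=2, D(4)=9, D(5)=44.
Total arrangements: 5! = 120.
Probability = D(5)/5! = 11/30.

Final answer: D(5)/5! = 44/120 = 0.366667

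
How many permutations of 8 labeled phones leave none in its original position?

Derangements satisfy D(n) = (n-1)(D(n-1) + D(n-2)), starting from D(0)=1, D(1)=0.
D(2) = 1 x (0 + 1) = 1
D(3) = 2 x (1 + 0) = 2
D(4) = 3 x (2 + 1) = 9
D(5) = 4 x (9 + 2) = 44
D(6) = 5 x (44 + 9) = 265
D(7) = 6 x (265 + 44) = 1854
D(8) = 7 x (D(7) + D(6)) = 7 x (1854 + 265)

Final answer: D(8) = 14833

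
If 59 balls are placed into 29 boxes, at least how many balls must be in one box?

By the pigeonhole principle: ceiling(59/29).

Final answer: 3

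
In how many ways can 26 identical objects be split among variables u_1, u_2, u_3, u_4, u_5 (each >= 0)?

Stars and bars with 26 stars and 4 bars:
C(26+5-1, 5-1) = C(30,4).

Final answer: C(30,4) = 27405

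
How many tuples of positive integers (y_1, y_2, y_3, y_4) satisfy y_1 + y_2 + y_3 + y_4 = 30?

Substitute y'_i = y_i - 1 (so y'_i >= 0). Then sum y'_i = 30 - 4 = 26.
Stars and bars: C(26+4-1, 4-1) = C(29,3).

Final answer: C(29,3) = 3654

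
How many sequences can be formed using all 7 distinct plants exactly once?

The number of ways to arrange 7 distinct objects is 7!.

Final answer: 7! = 5040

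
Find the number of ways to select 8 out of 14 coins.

C(14,8) = 14!/(8! x 6!).

Final answer: \binom{14}{8} = 3003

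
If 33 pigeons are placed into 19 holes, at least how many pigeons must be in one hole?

By the pigeonhole principle: ceiling(33/19).

Final answer: 2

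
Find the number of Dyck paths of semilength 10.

Total monotonic paths to (10,10): C(20,10) = 184756.
Reflecting each bad path at its first crossing gives a bijection with paths to (9,11): C(20,11) = 167960.
Valid Dyck paths: 184756 - 167960.
(This is the Catalan number C_{10}.)

Final answer: C_{10} = 16796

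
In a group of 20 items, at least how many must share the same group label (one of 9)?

There are 9 possible values for group label (one of 9). With 20 items and 9 categories, by pigeonhole: ceiling(20/9).

Final answer: 3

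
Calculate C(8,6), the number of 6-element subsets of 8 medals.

C(8,6) = 8!/(6! x 2!).

Final answer: \binom{8}{6} = 28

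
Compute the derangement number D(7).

Use the recurrence D(n) = (n-1)(D(n-1) + D(n-2)) with D(0)=1, D(1)=0.
D(2) = 1 x (0 + 1) = 1
D(3) = 2 x (1 + 0) = 2
D(4) = 3 x (2 + 1) = 9
D(5) = 4 x (9 + 2) = 44
D(6) = 5 x (44 + 9) = 265
D(7) = 6 x (D(6) + D(5)) = 6 x (265 + 44)

Final answer: D(7) = 1854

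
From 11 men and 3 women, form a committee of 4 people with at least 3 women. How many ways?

Sum over valid woman counts:
C(3,3)C(11,1).

Final answer: 11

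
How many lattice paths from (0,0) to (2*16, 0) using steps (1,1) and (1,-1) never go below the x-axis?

Total monotonic paths to (16,16): C(32,16) = 601080390.
By the reflection principle, paths that go above the diagonal number C(32,17) = 565722720.
Valid Dyck paths: 601080390 - 565722720.
(These counts are the Catalan numbers.)

Final answer: C_{16} = 35357670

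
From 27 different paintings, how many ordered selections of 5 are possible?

P(27,5) = 27!/(27-5)! = 27!/22!.

Final answer: P(27,5) = 9687600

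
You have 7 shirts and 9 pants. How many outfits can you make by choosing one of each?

By the multiplication principle: 7 x 9.

Final answer: 63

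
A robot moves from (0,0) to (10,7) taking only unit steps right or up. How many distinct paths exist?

Each path has 10 right steps and 7 up steps in some order (17 steps total).
Choose which 7 of the 17 steps are up: C(17,7).

Final answer: C(17,7) = 19448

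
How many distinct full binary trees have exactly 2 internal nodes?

The structures are counted by the Catalan number C_n. Here n = 2.
Using C_0 = 1 and C_(k+1) = C_k x 2(2k+1)/(k+2), build up term by term: C_1=1, C_2=2.

Final answer: C_{2} = 2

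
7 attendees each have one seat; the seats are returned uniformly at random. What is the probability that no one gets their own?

Use the recurrence D(n) = (n-1)(D(n-1) + D(n-2)) with D(0)=1, D(1)=0.
Building up: D(2)=1, D(3)=2, D(4)=9, D(5)=44, D(6)=265, D(7)=1854.
Total arrangements: 7! = 5040.
Probability = D(7)/7! = 103/280.

Final answer: D(7)/7! = 1854/5040 = 0.367857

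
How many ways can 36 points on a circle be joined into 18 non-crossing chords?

The structures are counted by the Catalan number C_n. Here n = 36/2 = 18.
C_n = C(2n,n) - C(2n,n+1), so C_{18} = C(36,18) - C(36,19) = 9075135300 - 8597496600.

Final answer: C_{18} = 477638700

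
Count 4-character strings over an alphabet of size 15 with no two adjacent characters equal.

Let g(n) count such strings. g(1) = 15, and each valid string of length n-1 extends in 14 ways (any symbol but the last), so g(n) = 14 g(n-1).
Total: g(4) = 15 x 14^3.

Final answer: 15 x 14^{3} = 41160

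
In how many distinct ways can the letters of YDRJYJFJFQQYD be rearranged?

Letters (D:2, F:2, J:3, Q:2, R:1, Y:3). Total letters: 13.
Permutations = 13!/(3! x 3! x 2! x 2! x 2!).

Final answer: 21621600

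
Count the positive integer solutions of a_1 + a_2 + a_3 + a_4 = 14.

Substitute a'_i = a_i - 1 (so a'_i >= 0). Then sum a'_i = 14 - 4 = 10.
Stars and bars: C(10+4-1, 4-1) = C(13,3).

Final answer: C(13,3) = 286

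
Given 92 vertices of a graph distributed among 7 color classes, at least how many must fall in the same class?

By pigeonhole with 92 objects and 7 categories: ceiling(92/7).

Final answer: 14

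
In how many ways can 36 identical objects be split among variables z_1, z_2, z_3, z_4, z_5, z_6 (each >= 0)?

Stars and bars with 36 stars and 5 bars:
C(36+6-1, 6-1) = C(41,5).

Final answer: C(41,5) = 749398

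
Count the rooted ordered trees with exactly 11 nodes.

The structures are counted by the Catalan number C_n. Here n = 11 - 1 = 10.
Using C_0 = 1 and C_(k+1) = C_k x 2(2k+1)/(k+2), build up term by term: C_1=1, C_2=2, C_3=5, C_4=14, C_5=42, C_6=132, C_7=429, C_8=1430, C_9=4862, C_10=16796.

Final answer: C_{10} = 16796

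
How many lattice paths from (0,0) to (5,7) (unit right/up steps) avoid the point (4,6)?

Total paths to (5,7): C(12,7) = 792.
Paths through (4,6): C(10,6) x C(2,1) = 420.
Avoiding (4,6): 792 - 420.

Final answer: 372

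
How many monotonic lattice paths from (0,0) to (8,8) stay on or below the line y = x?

Total monotonic paths to (8,8): C(16,8) = 12870.
A path is bad iff it touches y = x + 1; reflecting its initial segment maps bad paths bijectively onto all paths to (7,9), of which there are C(16,9) = 11440.
Valid Dyck paths: 12870 - 11440.
(Check: C(16,8) - C(16,9) = C(16,8)/9, the Catalan number C_{8}.)

Final answer: C_{8} = 1430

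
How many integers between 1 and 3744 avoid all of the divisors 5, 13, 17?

|div by 5|=748, |div by 13|=288, |div by 17|=220.
|div by 5&13|=57, |div by 5&17|=44, |div by 13&17|=16, |div by all|=3.
By inclusion-exclusion, divisible by at least one: 748+288+220-57-44-16+3 = 1142.
Not divisible by any: 3744 - 1142.

Final answer: 2602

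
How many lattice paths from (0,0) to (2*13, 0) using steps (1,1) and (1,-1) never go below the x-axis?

Total monotonic paths to (13,13): C(26,13) = 10400600.
A path is bad iff it touches y = x + 1; reflecting its initial segment maps bad paths bijectively onto all paths to (12,14), of which there are C(26,14) = 9657700.
Valid Dyck paths: 10400600 - 9657700.
(This is the Catalan number C_{13}.)

Final answer: C_{13} = 742900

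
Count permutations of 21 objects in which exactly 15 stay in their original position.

Choose which 15 elements are fixed: C(21,15) = 54264.
Derange the remaining 6 using D(j) = (j-1)(D(j-1) + D(j-2)), D(0)=1, D(1)=0: D(2)=1, D(3)=2, D(4)=9, D(5)=44, D(6)=265.
Total: 54264 x 265.

Final answer: C(21,15) D(6) = 14379960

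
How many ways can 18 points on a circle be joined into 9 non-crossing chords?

This is counted by the nth Catalan number C_n. Here n = 18/2 = 9.
C_n = C(2n,n)/(n+1), so C_{9} = C(18,9)/10 = 48620/10.

Final answer: C_{9} = 4862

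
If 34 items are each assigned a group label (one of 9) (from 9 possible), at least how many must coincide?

There are 9 possible values for group label (one of 9). With 34 items and 9 categories, by pigeonhole: ceiling(34/9).

Final answer: 4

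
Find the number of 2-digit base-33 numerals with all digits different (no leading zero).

The leading digit has 32 choices (anything but zero); the next has 32 (anything but the first), then 31, and so on, one fewer each time.
Total: 32 x 32.

Final answer: 1024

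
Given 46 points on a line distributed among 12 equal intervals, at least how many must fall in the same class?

By pigeonhole with 46 objects and 12 categories: ceiling(46/12).

Final answer: 4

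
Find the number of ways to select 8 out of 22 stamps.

C(22,8) = 22!/(8! x (22-8)!).

Final answer: C(22,8) = 319770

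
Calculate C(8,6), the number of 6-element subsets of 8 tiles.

C(8,6) = 8!/(6! x 2!).

Final answer: \binom{8}{6} = 28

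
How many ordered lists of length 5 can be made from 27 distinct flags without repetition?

P(27,5) = 27!/(27-5)! = 27!/22!.

Final answer: P(27,5) = 9687600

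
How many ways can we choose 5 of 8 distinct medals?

C(8,5) = 8!/(5! x 3!).

Final answer: \binom{8}{5} = 56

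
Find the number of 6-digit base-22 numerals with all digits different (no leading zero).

The leading digit has 21 choices (anything but zero); the next has 21 (anything but the first), then 20, and so on, one fewer each time.
Total: 21 x 21 x 20 x 19 x 18 x 17.

Final answer: 51279480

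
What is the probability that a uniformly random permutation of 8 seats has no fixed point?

Use the recurrence D(n) = (n-1)(D(n-1) + D(n-2)) with D(0)=1, D(1)=0.
Building up: D(2)=1, D(3)=2, D(4)=9, D(5)=44, D(6)=265, D(7)=1854, D(8)=14833.
Total arrangements: 8! = 40320.
Probability = D(8)/8! = 2119/5760.

Final answer: D(8)/8! = 14833/40320 = 0.367882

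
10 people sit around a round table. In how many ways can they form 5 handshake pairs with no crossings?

This is counted by the nth Catalan number C_n. Here n = 10/2 = 5.
C_n = (2n)!/(n!(n+1)!), so C_{5} = 10!/(5! x 6!) = C(10,5)/6 = 252/6.

Final answer: C_{5} = 42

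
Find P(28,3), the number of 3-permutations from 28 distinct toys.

P(28,3) = 28!/(28-3)! = 28!/25!.

Final answer: P(28,3) = 19656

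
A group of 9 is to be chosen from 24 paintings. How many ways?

C(24,9) = 24!/(9! x 15!).

Final answer: \binom{24}{9} = 1307504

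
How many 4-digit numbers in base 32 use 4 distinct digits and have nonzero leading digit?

First digit: 31 (nonzero). Second: 31 (not first). Third: 30, etc.
Total: 31 x 31 x 30 x 29.

Final answer: 836070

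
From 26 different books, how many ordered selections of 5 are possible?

P(26,5) = 26!/(26-5)! = 26!/21!.

Final answer: P(26,5) = 7893600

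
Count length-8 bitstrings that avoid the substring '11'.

A valid string ends in 0 (append to any length-(n-1) valid string) or in 01 (append to any length-(n-2) valid string), so a(n) = a(n-1) + a(n-2) with a(1)=2, a(2)=3.
Building up term by term: a(1)=2, a(2)=3, a(3)=5, a(4)=8, a(5)=13, a(6)=21, a(7)=34, a(8)=55.

Final answer: 55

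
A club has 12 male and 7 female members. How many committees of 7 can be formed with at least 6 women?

Sum over valid woman counts:
C(7,6)C(12,1) = 84
C(7,7)C(12,0) = 1
Total: 84 + 1.

Final answer: 85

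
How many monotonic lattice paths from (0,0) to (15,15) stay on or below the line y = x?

Total monotonic paths to (15,15): C(30,15) = 155117520.
By the reflection principle, paths that go above the diagonal number C(30,16) = 145422675.
Valid Dyck paths: 155117520 - 145422675.
(Check: C(30,15) - C(30,16) = C(30,15)/16, the Catalan number C_{15}.)

Final answer: C_{15} = 9694845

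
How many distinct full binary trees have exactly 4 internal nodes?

This is a standard Catalan-number count: the answer is C_n. Here n = 4.
Using C_0 = 1 and C_(k+1) = C_k x 2(2k+1)/(k+2), build up term by term: C_1=1, C_2=2, C_3=5, C_4=14.

Final answer: C_{4} = 14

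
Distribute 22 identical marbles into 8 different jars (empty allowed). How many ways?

Stars and bars: C(n+k-1, k-1) = C(29,7).

Final answer: C(29,7) = 1560780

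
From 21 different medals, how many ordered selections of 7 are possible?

P(21,7) = 21!/(21-7)! = 21!/14!.

Final answer: P(21,7) = 586051200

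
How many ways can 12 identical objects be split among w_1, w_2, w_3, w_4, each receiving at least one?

Substitute w'_i = w_i - 1 (so w'_i >= 0). Then sum w'_i = 12 - 4 = 8.
Stars and bars: C(8+4-1, 4-1) = C(11,3).

Final answer: C(11,3) = 165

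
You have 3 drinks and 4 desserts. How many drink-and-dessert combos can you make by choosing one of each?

By the multiplication principle: 3 x 4.

Final answer: 12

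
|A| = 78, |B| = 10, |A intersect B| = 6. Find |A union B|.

|A union B| = |A| + |B| - |A intersect B| = 78 + 10 - 6.

Final answer: 82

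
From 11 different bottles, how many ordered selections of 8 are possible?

P(11,8) = 11!/(11-8)! = 11!/3!.

Final answer: P(11,8) = 6652800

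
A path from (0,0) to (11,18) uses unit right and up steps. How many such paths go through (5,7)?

Paths (0,0)->(5,7): C(12,7) = 792.
Paths (5,7)->(11,18): C(17,11) = 12376.
By multiplication principle: 792 x 12376.

Final answer: 9801792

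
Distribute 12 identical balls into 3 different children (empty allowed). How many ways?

Stars and bars: C(n+k-1, k-1) = C(14,2).

Final answer: C(14,2) = 91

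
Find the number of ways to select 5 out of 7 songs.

C(7,5) = 7!/(5! x (7-5)!).

Final answer: C(7,5) = 21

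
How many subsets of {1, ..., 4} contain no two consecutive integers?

Condition on whether n belongs to the subset: if not, any valid subset of {1, ..., n-1} works (a(n-1)); if so, n-1 is excluded and the rest is a valid subset of {1, ..., n-2} (a(n-2)). Hence a(n) = a(n-1) + a(n-2), a(1)=2, a(2)=3.
Computing successive values: a(1)=2, a(2)=3, a(3)=5, a(4)=8.

Final answer: 8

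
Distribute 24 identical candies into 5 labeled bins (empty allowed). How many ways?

Stars and bars: C(n+k-1, k-1) = C(28,4).

Final answer: C(28,4) = 20475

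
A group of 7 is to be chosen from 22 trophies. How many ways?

C(22,7) = 22!/(7! x (22-7)!).

Final answer: C(22,7) = 170544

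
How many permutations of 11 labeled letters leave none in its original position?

Derangements satisfy D(n) = (n-1)(D(n-1) + D(n-2)), starting from D(0)=1, D(1)=0.
D(2) = 1 x (0 + 1) = 1
D(3) = 2 x (1 + 0) = 2
D(4) = 3 x (2 + 1) = 9
D(5) = 4 x (9 + 2) = 44
D(6) = 5 x (44 + 9) = 265
D(7) = 6 x (265 + 44) = 1854
D(8) = 7 x (1854 + 265) = 14833
D(9) = 8 x (14833 + 1854) = 133496
D(10) = 9 x (133496 + 14833) = 1334961
D(11) = 10 x (D(10) + D(9)) = 10 x (1334961 + 133496)

Final answer: D(11) = 14684570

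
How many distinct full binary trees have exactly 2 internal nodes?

The structures are counted by the Catalan number C_n. Here n = 2.
C_n = C(2n,n)/(n+1), so C_{2} = C(4,2)/3 = 6/3.

Final answer: C_{2} = 2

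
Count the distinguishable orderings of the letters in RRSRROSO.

Letters (O:2, R:4, S:2). Total letters: 8.
Permutations = 8!/(4! x 2! x 2!).

Final answer: 420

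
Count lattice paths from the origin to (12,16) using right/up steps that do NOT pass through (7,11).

Total paths to (12,16): C(28,16) = 30421755.
Paths through (7,11): C(18,11) x C(10,5) = 8019648.
Avoiding (7,11): 30421755 - 8019648.

Final answer: 22402107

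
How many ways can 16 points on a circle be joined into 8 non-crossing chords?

This is counted by the nth Catalan number C_n. Here n = 16/2 = 8.
Using C_0 = 1 and C_(k+1) = C_k x 2(2k+1)/(k+2), build up term by term: C_1=1, C_2=2, C_3=5, C_4=14, C_5=42, C_6=132, C_7=429, C_8=1430.

Final answer: C_{8} = 1430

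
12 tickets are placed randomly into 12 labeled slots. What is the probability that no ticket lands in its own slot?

Derangements satisfy D(n) = (n-1)(D(n-1) + D(n-2)), starting from D(0)=1, D(1)=0.
Building up: D(2)=1, D(3)=2, D(4)=9, D(5)=44, D(6)=265, D(7)=1854, D(8)=14833, D(9)=133496, D(10)=1334961, D(11)=14684570, D(12)=176214841.
Total arrangements: 12! = 479001600.
Probability = D(12)/12! = 16019531/43545600.

Final answer: D(12)/12! = 176214841/479001600 = 0.367879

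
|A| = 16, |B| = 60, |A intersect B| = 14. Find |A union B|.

|A union B| = |A| + |B| - |A intersect B| = 16 + 60 - 14.

Final answer: 62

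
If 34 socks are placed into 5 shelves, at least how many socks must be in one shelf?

By the pigeonhole principle: ceiling(34/5).

Final answer: 7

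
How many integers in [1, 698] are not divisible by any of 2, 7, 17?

|div by 2|=349, |div by 7|=99, |div by 17|=41.
|div by 2&7|=49, |div by 2&17|=20, |div by 7&17|=5, |div by all|=2.
By inclusion-exclusion, divisible by at least one: 349+99+41-49-20-5+2 = 417.
Not divisible by any: 698 - 417.

Final answer: 281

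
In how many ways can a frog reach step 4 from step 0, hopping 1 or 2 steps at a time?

Condition on the final move: it is a 1-step (f(n-1) ways to get there) or a 2-step (f(n-2) ways), so f(n) = f(n-1) + f(n-2), with f(1)=1, f(2)=2.
Computing successive values: f(1)=1, f(2)=2, f(3)=3, f(4)=5.

Final answer: 5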